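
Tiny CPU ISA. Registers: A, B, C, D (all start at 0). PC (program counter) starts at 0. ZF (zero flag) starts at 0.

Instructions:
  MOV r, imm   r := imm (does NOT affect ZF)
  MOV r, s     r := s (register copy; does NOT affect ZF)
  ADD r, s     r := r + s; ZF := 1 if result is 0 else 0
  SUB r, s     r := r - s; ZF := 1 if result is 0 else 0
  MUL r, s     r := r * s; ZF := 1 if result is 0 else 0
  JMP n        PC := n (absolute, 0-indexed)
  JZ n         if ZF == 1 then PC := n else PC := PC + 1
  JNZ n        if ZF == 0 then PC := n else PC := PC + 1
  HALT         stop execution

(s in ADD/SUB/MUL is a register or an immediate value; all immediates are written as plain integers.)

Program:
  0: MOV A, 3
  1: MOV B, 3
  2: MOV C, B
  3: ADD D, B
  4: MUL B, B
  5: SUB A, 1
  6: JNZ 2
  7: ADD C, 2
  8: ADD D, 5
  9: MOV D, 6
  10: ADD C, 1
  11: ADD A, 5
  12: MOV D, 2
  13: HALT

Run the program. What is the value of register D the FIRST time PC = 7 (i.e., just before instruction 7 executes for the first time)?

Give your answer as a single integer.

Step 1: PC=0 exec 'MOV A, 3'. After: A=3 B=0 C=0 D=0 ZF=0 PC=1
Step 2: PC=1 exec 'MOV B, 3'. After: A=3 B=3 C=0 D=0 ZF=0 PC=2
Step 3: PC=2 exec 'MOV C, B'. After: A=3 B=3 C=3 D=0 ZF=0 PC=3
Step 4: PC=3 exec 'ADD D, B'. After: A=3 B=3 C=3 D=3 ZF=0 PC=4
Step 5: PC=4 exec 'MUL B, B'. After: A=3 B=9 C=3 D=3 ZF=0 PC=5
Step 6: PC=5 exec 'SUB A, 1'. After: A=2 B=9 C=3 D=3 ZF=0 PC=6
Step 7: PC=6 exec 'JNZ 2'. After: A=2 B=9 C=3 D=3 ZF=0 PC=2
Step 8: PC=2 exec 'MOV C, B'. After: A=2 B=9 C=9 D=3 ZF=0 PC=3
Step 9: PC=3 exec 'ADD D, B'. After: A=2 B=9 C=9 D=12 ZF=0 PC=4
Step 10: PC=4 exec 'MUL B, B'. After: A=2 B=81 C=9 D=12 ZF=0 PC=5
Step 11: PC=5 exec 'SUB A, 1'. After: A=1 B=81 C=9 D=12 ZF=0 PC=6
Step 12: PC=6 exec 'JNZ 2'. After: A=1 B=81 C=9 D=12 ZF=0 PC=2
Step 13: PC=2 exec 'MOV C, B'. After: A=1 B=81 C=81 D=12 ZF=0 PC=3
Step 14: PC=3 exec 'ADD D, B'. After: A=1 B=81 C=81 D=93 ZF=0 PC=4
Step 15: PC=4 exec 'MUL B, B'. After: A=1 B=6561 C=81 D=93 ZF=0 PC=5
Step 16: PC=5 exec 'SUB A, 1'. After: A=0 B=6561 C=81 D=93 ZF=1 PC=6
Step 17: PC=6 exec 'JNZ 2'. After: A=0 B=6561 C=81 D=93 ZF=1 PC=7
First time PC=7: D=93

93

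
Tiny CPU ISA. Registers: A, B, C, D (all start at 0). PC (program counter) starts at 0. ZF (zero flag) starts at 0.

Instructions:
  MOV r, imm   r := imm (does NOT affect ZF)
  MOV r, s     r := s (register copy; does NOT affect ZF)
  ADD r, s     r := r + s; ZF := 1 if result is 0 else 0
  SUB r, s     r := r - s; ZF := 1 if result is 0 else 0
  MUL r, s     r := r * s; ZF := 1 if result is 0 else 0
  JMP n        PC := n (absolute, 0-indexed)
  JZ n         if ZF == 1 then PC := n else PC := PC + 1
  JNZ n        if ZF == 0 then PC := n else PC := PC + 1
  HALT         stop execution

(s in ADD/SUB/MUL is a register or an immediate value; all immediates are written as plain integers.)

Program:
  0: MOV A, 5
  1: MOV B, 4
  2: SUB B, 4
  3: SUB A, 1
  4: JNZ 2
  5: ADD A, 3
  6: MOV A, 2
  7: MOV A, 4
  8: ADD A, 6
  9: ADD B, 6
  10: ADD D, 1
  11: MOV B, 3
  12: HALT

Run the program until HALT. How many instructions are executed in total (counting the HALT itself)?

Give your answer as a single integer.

Answer: 25

Derivation:
Step 1: PC=0 exec 'MOV A, 5'. After: A=5 B=0 C=0 D=0 ZF=0 PC=1
Step 2: PC=1 exec 'MOV B, 4'. After: A=5 B=4 C=0 D=0 ZF=0 PC=2
Step 3: PC=2 exec 'SUB B, 4'. After: A=5 B=0 C=0 D=0 ZF=1 PC=3
Step 4: PC=3 exec 'SUB A, 1'. After: A=4 B=0 C=0 D=0 ZF=0 PC=4
Step 5: PC=4 exec 'JNZ 2'. After: A=4 B=0 C=0 D=0 ZF=0 PC=2
Step 6: PC=2 exec 'SUB B, 4'. After: A=4 B=-4 C=0 D=0 ZF=0 PC=3
Step 7: PC=3 exec 'SUB A, 1'. After: A=3 B=-4 C=0 D=0 ZF=0 PC=4
Step 8: PC=4 exec 'JNZ 2'. After: A=3 B=-4 C=0 D=0 ZF=0 PC=2
Step 9: PC=2 exec 'SUB B, 4'. After: A=3 B=-8 C=0 D=0 ZF=0 PC=3
Step 10: PC=3 exec 'SUB A, 1'. After: A=2 B=-8 C=0 D=0 ZF=0 PC=4
Step 11: PC=4 exec 'JNZ 2'. After: A=2 B=-8 C=0 D=0 ZF=0 PC=2
Step 12: PC=2 exec 'SUB B, 4'. After: A=2 B=-12 C=0 D=0 ZF=0 PC=3
Step 13: PC=3 exec 'SUB A, 1'. After: A=1 B=-12 C=0 D=0 ZF=0 PC=4
Step 14: PC=4 exec 'JNZ 2'. After: A=1 B=-12 C=0 D=0 ZF=0 PC=2
Step 15: PC=2 exec 'SUB B, 4'. After: A=1 B=-16 C=0 D=0 ZF=0 PC=3
Step 16: PC=3 exec 'SUB A, 1'. After: A=0 B=-16 C=0 D=0 ZF=1 PC=4
Step 17: PC=4 exec 'JNZ 2'. After: A=0 B=-16 C=0 D=0 ZF=1 PC=5
Step 18: PC=5 exec 'ADD A, 3'. After: A=3 B=-16 C=0 D=0 ZF=0 PC=6
Step 19: PC=6 exec 'MOV A, 2'. After: A=2 B=-16 C=0 D=0 ZF=0 PC=7
Step 20: PC=7 exec 'MOV A, 4'. After: A=4 B=-16 C=0 D=0 ZF=0 PC=8
Step 21: PC=8 exec 'ADD A, 6'. After: A=10 B=-16 C=0 D=0 ZF=0 PC=9
Step 22: PC=9 exec 'ADD B, 6'. After: A=10 B=-10 C=0 D=0 ZF=0 PC=10
Step 23: PC=10 exec 'ADD D, 1'. After: A=10 B=-10 C=0 D=1 ZF=0 PC=11
Step 24: PC=11 exec 'MOV B, 3'. After: A=10 B=3 C=0 D=1 ZF=0 PC=12
Step 25: PC=12 exec 'HALT'. After: A=10 B=3 C=0 D=1 ZF=0 PC=12 HALTED
Total instructions executed: 25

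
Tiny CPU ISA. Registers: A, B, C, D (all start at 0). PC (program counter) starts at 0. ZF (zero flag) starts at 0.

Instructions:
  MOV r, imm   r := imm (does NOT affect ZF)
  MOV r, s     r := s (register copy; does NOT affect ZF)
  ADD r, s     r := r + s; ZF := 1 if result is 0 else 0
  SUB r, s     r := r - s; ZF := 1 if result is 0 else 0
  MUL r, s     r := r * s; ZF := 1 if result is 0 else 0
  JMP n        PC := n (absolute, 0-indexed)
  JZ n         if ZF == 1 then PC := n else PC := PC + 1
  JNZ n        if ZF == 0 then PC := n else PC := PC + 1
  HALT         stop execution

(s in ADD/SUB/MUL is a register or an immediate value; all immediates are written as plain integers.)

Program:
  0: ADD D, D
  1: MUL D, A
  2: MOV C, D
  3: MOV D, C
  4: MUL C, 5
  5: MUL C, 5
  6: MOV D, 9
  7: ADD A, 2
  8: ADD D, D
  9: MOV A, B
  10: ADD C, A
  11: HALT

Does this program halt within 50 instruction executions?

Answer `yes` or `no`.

Step 1: PC=0 exec 'ADD D, D'. After: A=0 B=0 C=0 D=0 ZF=1 PC=1
Step 2: PC=1 exec 'MUL D, A'. After: A=0 B=0 C=0 D=0 ZF=1 PC=2
Step 3: PC=2 exec 'MOV C, D'. After: A=0 B=0 C=0 D=0 ZF=1 PC=3
Step 4: PC=3 exec 'MOV D, C'. After: A=0 B=0 C=0 D=0 ZF=1 PC=4
Step 5: PC=4 exec 'MUL C, 5'. After: A=0 B=0 C=0 D=0 ZF=1 PC=5
Step 6: PC=5 exec 'MUL C, 5'. After: A=0 B=0 C=0 D=0 ZF=1 PC=6
Step 7: PC=6 exec 'MOV D, 9'. After: A=0 B=0 C=0 D=9 ZF=1 PC=7
Step 8: PC=7 exec 'ADD A, 2'. After: A=2 B=0 C=0 D=9 ZF=0 PC=8
Step 9: PC=8 exec 'ADD D, D'. After: A=2 B=0 C=0 D=18 ZF=0 PC=9
Step 10: PC=9 exec 'MOV A, B'. After: A=0 B=0 C=0 D=18 ZF=0 PC=10
Step 11: PC=10 exec 'ADD C, A'. After: A=0 B=0 C=0 D=18 ZF=1 PC=11
Step 12: PC=11 exec 'HALT'. After: A=0 B=0 C=0 D=18 ZF=1 PC=11 HALTED

Answer: yes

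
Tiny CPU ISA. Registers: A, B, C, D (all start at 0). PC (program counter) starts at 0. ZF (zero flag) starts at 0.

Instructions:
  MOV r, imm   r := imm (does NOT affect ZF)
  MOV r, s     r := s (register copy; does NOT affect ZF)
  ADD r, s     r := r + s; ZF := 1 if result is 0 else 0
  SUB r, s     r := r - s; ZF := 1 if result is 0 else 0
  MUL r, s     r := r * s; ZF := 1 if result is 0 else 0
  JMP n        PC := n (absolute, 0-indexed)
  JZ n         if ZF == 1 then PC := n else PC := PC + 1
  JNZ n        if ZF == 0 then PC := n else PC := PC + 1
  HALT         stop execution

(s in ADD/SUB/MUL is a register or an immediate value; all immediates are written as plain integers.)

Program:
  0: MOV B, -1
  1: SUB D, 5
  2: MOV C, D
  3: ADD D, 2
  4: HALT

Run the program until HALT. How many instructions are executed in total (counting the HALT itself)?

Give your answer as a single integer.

Answer: 5

Derivation:
Step 1: PC=0 exec 'MOV B, -1'. After: A=0 B=-1 C=0 D=0 ZF=0 PC=1
Step 2: PC=1 exec 'SUB D, 5'. After: A=0 B=-1 C=0 D=-5 ZF=0 PC=2
Step 3: PC=2 exec 'MOV C, D'. After: A=0 B=-1 C=-5 D=-5 ZF=0 PC=3
Step 4: PC=3 exec 'ADD D, 2'. After: A=0 B=-1 C=-5 D=-3 ZF=0 PC=4
Step 5: PC=4 exec 'HALT'. After: A=0 B=-1 C=-5 D=-3 ZF=0 PC=4 HALTED
Total instructions executed: 5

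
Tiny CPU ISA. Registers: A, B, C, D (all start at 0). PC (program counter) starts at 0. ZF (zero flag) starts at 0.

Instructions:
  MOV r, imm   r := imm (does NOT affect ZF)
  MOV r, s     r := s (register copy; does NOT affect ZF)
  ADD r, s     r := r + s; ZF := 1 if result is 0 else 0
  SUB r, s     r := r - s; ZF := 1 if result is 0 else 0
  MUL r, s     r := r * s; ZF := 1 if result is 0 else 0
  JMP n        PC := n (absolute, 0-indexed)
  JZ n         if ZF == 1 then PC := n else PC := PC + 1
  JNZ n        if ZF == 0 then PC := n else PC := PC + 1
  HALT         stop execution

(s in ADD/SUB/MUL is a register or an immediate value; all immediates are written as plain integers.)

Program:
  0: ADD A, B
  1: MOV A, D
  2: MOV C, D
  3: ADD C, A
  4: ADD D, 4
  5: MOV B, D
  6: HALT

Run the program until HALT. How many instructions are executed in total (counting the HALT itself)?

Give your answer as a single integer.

Answer: 7

Derivation:
Step 1: PC=0 exec 'ADD A, B'. After: A=0 B=0 C=0 D=0 ZF=1 PC=1
Step 2: PC=1 exec 'MOV A, D'. After: A=0 B=0 C=0 D=0 ZF=1 PC=2
Step 3: PC=2 exec 'MOV C, D'. After: A=0 B=0 C=0 D=0 ZF=1 PC=3
Step 4: PC=3 exec 'ADD C, A'. After: A=0 B=0 C=0 D=0 ZF=1 PC=4
Step 5: PC=4 exec 'ADD D, 4'. After: A=0 B=0 C=0 D=4 ZF=0 PC=5
Step 6: PC=5 exec 'MOV B, D'. After: A=0 B=4 C=0 D=4 ZF=0 PC=6
Step 7: PC=6 exec 'HALT'. After: A=0 B=4 C=0 D=4 ZF=0 PC=6 HALTED
Total instructions executed: 7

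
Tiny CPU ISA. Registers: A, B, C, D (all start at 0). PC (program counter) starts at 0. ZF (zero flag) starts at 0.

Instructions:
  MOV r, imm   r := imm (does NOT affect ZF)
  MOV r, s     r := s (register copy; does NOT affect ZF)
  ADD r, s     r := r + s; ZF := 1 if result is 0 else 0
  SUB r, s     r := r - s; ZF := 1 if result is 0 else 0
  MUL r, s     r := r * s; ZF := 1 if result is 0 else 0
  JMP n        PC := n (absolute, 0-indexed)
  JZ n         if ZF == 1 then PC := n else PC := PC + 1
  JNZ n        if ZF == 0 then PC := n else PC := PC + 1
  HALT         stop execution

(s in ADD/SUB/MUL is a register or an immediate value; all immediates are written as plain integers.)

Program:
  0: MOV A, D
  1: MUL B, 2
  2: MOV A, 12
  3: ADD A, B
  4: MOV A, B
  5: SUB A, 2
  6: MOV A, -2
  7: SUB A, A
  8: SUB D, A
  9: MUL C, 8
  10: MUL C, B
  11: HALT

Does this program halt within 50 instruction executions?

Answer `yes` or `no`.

Step 1: PC=0 exec 'MOV A, D'. After: A=0 B=0 C=0 D=0 ZF=0 PC=1
Step 2: PC=1 exec 'MUL B, 2'. After: A=0 B=0 C=0 D=0 ZF=1 PC=2
Step 3: PC=2 exec 'MOV A, 12'. After: A=12 B=0 C=0 D=0 ZF=1 PC=3
Step 4: PC=3 exec 'ADD A, B'. After: A=12 B=0 C=0 D=0 ZF=0 PC=4
Step 5: PC=4 exec 'MOV A, B'. After: A=0 B=0 C=0 D=0 ZF=0 PC=5
Step 6: PC=5 exec 'SUB A, 2'. After: A=-2 B=0 C=0 D=0 ZF=0 PC=6
Step 7: PC=6 exec 'MOV A, -2'. After: A=-2 B=0 C=0 D=0 ZF=0 PC=7
Step 8: PC=7 exec 'SUB A, A'. After: A=0 B=0 C=0 D=0 ZF=1 PC=8
Step 9: PC=8 exec 'SUB D, A'. After: A=0 B=0 C=0 D=0 ZF=1 PC=9
Step 10: PC=9 exec 'MUL C, 8'. After: A=0 B=0 C=0 D=0 ZF=1 PC=10
Step 11: PC=10 exec 'MUL C, B'. After: A=0 B=0 C=0 D=0 ZF=1 PC=11
Step 12: PC=11 exec 'HALT'. After: A=0 B=0 C=0 D=0 ZF=1 PC=11 HALTED

Answer: yes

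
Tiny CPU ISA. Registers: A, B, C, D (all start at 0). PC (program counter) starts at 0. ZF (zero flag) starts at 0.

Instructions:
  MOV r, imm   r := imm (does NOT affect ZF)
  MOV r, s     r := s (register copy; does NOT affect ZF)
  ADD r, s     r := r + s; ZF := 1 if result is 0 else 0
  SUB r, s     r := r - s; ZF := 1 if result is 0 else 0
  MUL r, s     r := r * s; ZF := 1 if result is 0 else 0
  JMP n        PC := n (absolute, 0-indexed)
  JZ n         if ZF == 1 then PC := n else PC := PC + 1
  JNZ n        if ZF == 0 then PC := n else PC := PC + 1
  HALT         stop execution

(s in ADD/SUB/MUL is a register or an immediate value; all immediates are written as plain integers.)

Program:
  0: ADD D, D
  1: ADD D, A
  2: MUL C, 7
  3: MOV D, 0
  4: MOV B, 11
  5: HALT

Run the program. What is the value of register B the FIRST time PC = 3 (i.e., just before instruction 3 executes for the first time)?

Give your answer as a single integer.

Step 1: PC=0 exec 'ADD D, D'. After: A=0 B=0 C=0 D=0 ZF=1 PC=1
Step 2: PC=1 exec 'ADD D, A'. After: A=0 B=0 C=0 D=0 ZF=1 PC=2
Step 3: PC=2 exec 'MUL C, 7'. After: A=0 B=0 C=0 D=0 ZF=1 PC=3
First time PC=3: B=0

0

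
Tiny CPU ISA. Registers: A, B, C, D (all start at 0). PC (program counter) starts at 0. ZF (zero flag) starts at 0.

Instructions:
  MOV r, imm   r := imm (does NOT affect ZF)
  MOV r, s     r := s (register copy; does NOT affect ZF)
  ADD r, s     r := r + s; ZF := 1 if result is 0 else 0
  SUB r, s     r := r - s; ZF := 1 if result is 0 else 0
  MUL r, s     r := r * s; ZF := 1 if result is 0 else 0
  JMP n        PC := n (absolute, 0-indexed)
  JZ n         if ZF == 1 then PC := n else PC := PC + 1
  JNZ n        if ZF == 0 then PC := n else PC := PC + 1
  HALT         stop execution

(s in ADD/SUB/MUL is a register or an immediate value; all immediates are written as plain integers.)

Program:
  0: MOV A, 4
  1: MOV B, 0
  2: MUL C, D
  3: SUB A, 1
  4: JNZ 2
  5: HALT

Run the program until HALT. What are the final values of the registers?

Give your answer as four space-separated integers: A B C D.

Answer: 0 0 0 0

Derivation:
Step 1: PC=0 exec 'MOV A, 4'. After: A=4 B=0 C=0 D=0 ZF=0 PC=1
Step 2: PC=1 exec 'MOV B, 0'. After: A=4 B=0 C=0 D=0 ZF=0 PC=2
Step 3: PC=2 exec 'MUL C, D'. After: A=4 B=0 C=0 D=0 ZF=1 PC=3
Step 4: PC=3 exec 'SUB A, 1'. After: A=3 B=0 C=0 D=0 ZF=0 PC=4
Step 5: PC=4 exec 'JNZ 2'. After: A=3 B=0 C=0 D=0 ZF=0 PC=2
Step 6: PC=2 exec 'MUL C, D'. After: A=3 B=0 C=0 D=0 ZF=1 PC=3
Step 7: PC=3 exec 'SUB A, 1'. After: A=2 B=0 C=0 D=0 ZF=0 PC=4
Step 8: PC=4 exec 'JNZ 2'. After: A=2 B=0 C=0 D=0 ZF=0 PC=2
Step 9: PC=2 exec 'MUL C, D'. After: A=2 B=0 C=0 D=0 ZF=1 PC=3
Step 10: PC=3 exec 'SUB A, 1'. After: A=1 B=0 C=0 D=0 ZF=0 PC=4
Step 11: PC=4 exec 'JNZ 2'. After: A=1 B=0 C=0 D=0 ZF=0 PC=2
Step 12: PC=2 exec 'MUL C, D'. After: A=1 B=0 C=0 D=0 ZF=1 PC=3
Step 13: PC=3 exec 'SUB A, 1'. After: A=0 B=0 C=0 D=0 ZF=1 PC=4
Step 14: PC=4 exec 'JNZ 2'. After: A=0 B=0 C=0 D=0 ZF=1 PC=5
Step 15: PC=5 exec 'HALT'. After: A=0 B=0 C=0 D=0 ZF=1 PC=5 HALTED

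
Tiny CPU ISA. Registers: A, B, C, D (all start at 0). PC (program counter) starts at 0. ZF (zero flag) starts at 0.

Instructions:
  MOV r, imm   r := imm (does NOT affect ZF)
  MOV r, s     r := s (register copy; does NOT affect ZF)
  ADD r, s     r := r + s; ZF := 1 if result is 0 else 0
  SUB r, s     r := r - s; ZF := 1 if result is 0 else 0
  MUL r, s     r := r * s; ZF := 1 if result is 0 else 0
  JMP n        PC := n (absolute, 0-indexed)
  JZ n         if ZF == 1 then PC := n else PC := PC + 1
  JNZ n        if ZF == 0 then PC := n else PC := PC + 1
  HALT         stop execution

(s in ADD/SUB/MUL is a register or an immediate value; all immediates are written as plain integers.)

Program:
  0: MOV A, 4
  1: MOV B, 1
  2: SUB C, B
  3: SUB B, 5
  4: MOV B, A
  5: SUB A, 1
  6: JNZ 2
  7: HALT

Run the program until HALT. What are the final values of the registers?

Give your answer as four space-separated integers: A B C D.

Step 1: PC=0 exec 'MOV A, 4'. After: A=4 B=0 C=0 D=0 ZF=0 PC=1
Step 2: PC=1 exec 'MOV B, 1'. After: A=4 B=1 C=0 D=0 ZF=0 PC=2
Step 3: PC=2 exec 'SUB C, B'. After: A=4 B=1 C=-1 D=0 ZF=0 PC=3
Step 4: PC=3 exec 'SUB B, 5'. After: A=4 B=-4 C=-1 D=0 ZF=0 PC=4
Step 5: PC=4 exec 'MOV B, A'. After: A=4 B=4 C=-1 D=0 ZF=0 PC=5
Step 6: PC=5 exec 'SUB A, 1'. After: A=3 B=4 C=-1 D=0 ZF=0 PC=6
Step 7: PC=6 exec 'JNZ 2'. After: A=3 B=4 C=-1 D=0 ZF=0 PC=2
Step 8: PC=2 exec 'SUB C, B'. After: A=3 B=4 C=-5 D=0 ZF=0 PC=3
Step 9: PC=3 exec 'SUB B, 5'. After: A=3 B=-1 C=-5 D=0 ZF=0 PC=4
Step 10: PC=4 exec 'MOV B, A'. After: A=3 B=3 C=-5 D=0 ZF=0 PC=5
Step 11: PC=5 exec 'SUB A, 1'. After: A=2 B=3 C=-5 D=0 ZF=0 PC=6
Step 12: PC=6 exec 'JNZ 2'. After: A=2 B=3 C=-5 D=0 ZF=0 PC=2
Step 13: PC=2 exec 'SUB C, B'. After: A=2 B=3 C=-8 D=0 ZF=0 PC=3
Step 14: PC=3 exec 'SUB B, 5'. After: A=2 B=-2 C=-8 D=0 ZF=0 PC=4
Step 15: PC=4 exec 'MOV B, A'. After: A=2 B=2 C=-8 D=0 ZF=0 PC=5
Step 16: PC=5 exec 'SUB A, 1'. After: A=1 B=2 C=-8 D=0 ZF=0 PC=6
Step 17: PC=6 exec 'JNZ 2'. After: A=1 B=2 C=-8 D=0 ZF=0 PC=2
Step 18: PC=2 exec 'SUB C, B'. After: A=1 B=2 C=-10 D=0 ZF=0 PC=3
Step 19: PC=3 exec 'SUB B, 5'. After: A=1 B=-3 C=-10 D=0 ZF=0 PC=4
Step 20: PC=4 exec 'MOV B, A'. After: A=1 B=1 C=-10 D=0 ZF=0 PC=5
Step 21: PC=5 exec 'SUB A, 1'. After: A=0 B=1 C=-10 D=0 ZF=1 PC=6
Step 22: PC=6 exec 'JNZ 2'. After: A=0 B=1 C=-10 D=0 ZF=1 PC=7
Step 23: PC=7 exec 'HALT'. After: A=0 B=1 C=-10 D=0 ZF=1 PC=7 HALTED

Answer: 0 1 -10 0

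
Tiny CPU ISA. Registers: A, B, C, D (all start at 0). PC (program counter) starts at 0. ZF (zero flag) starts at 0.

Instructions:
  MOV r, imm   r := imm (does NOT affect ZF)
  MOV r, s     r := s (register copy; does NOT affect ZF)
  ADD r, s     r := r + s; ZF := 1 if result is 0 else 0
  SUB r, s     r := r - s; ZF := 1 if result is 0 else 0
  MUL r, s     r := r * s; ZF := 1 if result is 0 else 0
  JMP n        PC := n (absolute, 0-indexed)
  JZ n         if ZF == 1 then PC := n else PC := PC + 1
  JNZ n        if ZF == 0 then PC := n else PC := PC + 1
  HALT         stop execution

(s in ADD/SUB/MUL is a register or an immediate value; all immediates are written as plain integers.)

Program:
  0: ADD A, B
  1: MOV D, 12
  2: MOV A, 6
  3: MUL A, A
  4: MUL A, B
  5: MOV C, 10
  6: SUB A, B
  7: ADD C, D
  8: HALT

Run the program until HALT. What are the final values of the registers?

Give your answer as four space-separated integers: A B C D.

Step 1: PC=0 exec 'ADD A, B'. After: A=0 B=0 C=0 D=0 ZF=1 PC=1
Step 2: PC=1 exec 'MOV D, 12'. After: A=0 B=0 C=0 D=12 ZF=1 PC=2
Step 3: PC=2 exec 'MOV A, 6'. After: A=6 B=0 C=0 D=12 ZF=1 PC=3
Step 4: PC=3 exec 'MUL A, A'. After: A=36 B=0 C=0 D=12 ZF=0 PC=4
Step 5: PC=4 exec 'MUL A, B'. After: A=0 B=0 C=0 D=12 ZF=1 PC=5
Step 6: PC=5 exec 'MOV C, 10'. After: A=0 B=0 C=10 D=12 ZF=1 PC=6
Step 7: PC=6 exec 'SUB A, B'. After: A=0 B=0 C=10 D=12 ZF=1 PC=7
Step 8: PC=7 exec 'ADD C, D'. After: A=0 B=0 C=22 D=12 ZF=0 PC=8
Step 9: PC=8 exec 'HALT'. After: A=0 B=0 C=22 D=12 ZF=0 PC=8 HALTED

Answer: 0 0 22 12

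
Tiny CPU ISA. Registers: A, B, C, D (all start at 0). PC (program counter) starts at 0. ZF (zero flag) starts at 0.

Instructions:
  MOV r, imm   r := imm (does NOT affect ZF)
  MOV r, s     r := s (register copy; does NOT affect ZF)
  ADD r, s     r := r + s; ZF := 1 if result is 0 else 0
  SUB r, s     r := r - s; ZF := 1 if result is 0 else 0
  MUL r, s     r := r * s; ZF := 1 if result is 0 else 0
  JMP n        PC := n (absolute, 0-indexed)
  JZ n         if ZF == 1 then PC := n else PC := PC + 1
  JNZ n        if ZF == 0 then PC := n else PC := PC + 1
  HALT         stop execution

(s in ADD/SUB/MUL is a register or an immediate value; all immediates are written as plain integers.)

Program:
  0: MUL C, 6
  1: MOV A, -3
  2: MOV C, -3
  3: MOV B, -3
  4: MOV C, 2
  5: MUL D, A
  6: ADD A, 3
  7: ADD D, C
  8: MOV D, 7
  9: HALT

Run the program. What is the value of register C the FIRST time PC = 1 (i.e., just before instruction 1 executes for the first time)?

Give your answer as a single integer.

Step 1: PC=0 exec 'MUL C, 6'. After: A=0 B=0 C=0 D=0 ZF=1 PC=1
First time PC=1: C=0

0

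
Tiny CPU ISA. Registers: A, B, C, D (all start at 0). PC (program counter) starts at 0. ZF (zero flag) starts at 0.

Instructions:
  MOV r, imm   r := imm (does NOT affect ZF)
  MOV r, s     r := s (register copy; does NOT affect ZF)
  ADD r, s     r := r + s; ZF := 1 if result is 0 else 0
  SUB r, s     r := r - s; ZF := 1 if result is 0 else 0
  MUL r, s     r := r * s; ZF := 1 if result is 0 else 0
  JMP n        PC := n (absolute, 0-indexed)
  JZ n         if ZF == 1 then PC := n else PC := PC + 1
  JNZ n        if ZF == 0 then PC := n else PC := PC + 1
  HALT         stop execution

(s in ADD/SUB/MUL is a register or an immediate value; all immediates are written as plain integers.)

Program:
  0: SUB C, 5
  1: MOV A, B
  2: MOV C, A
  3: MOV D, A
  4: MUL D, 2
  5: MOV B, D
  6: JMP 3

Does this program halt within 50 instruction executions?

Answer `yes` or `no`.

Step 1: PC=0 exec 'SUB C, 5'. After: A=0 B=0 C=-5 D=0 ZF=0 PC=1
Step 2: PC=1 exec 'MOV A, B'. After: A=0 B=0 C=-5 D=0 ZF=0 PC=2
Step 3: PC=2 exec 'MOV C, A'. After: A=0 B=0 C=0 D=0 ZF=0 PC=3
Step 4: PC=3 exec 'MOV D, A'. After: A=0 B=0 C=0 D=0 ZF=0 PC=4
Step 5: PC=4 exec 'MUL D, 2'. After: A=0 B=0 C=0 D=0 ZF=1 PC=5
Step 6: PC=5 exec 'MOV B, D'. After: A=0 B=0 C=0 D=0 ZF=1 PC=6
Step 7: PC=6 exec 'JMP 3'. After: A=0 B=0 C=0 D=0 ZF=1 PC=3
Step 8: PC=3 exec 'MOV D, A'. After: A=0 B=0 C=0 D=0 ZF=1 PC=4
Step 9: PC=4 exec 'MUL D, 2'. After: A=0 B=0 C=0 D=0 ZF=1 PC=5
State after step 9 equals state after step 5: the program is in a cycle of length 4 and will never halt.

Answer: no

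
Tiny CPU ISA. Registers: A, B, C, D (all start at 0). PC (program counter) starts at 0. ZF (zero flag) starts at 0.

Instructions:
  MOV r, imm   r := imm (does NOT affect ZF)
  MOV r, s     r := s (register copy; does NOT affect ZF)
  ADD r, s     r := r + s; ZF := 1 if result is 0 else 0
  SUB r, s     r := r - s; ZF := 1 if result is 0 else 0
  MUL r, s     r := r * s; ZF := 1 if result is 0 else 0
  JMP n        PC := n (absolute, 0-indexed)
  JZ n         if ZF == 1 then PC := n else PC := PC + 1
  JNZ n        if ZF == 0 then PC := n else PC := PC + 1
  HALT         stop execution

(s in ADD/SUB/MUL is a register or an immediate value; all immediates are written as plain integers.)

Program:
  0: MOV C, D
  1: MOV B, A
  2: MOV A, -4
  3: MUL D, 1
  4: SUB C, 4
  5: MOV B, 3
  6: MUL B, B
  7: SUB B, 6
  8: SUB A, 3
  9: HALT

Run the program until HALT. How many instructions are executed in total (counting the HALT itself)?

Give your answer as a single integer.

Step 1: PC=0 exec 'MOV C, D'. After: A=0 B=0 C=0 D=0 ZF=0 PC=1
Step 2: PC=1 exec 'MOV B, A'. After: A=0 B=0 C=0 D=0 ZF=0 PC=2
Step 3: PC=2 exec 'MOV A, -4'. After: A=-4 B=0 C=0 D=0 ZF=0 PC=3
Step 4: PC=3 exec 'MUL D, 1'. After: A=-4 B=0 C=0 D=0 ZF=1 PC=4
Step 5: PC=4 exec 'SUB C, 4'. After: A=-4 B=0 C=-4 D=0 ZF=0 PC=5
Step 6: PC=5 exec 'MOV B, 3'. After: A=-4 B=3 C=-4 D=0 ZF=0 PC=6
Step 7: PC=6 exec 'MUL B, B'. After: A=-4 B=9 C=-4 D=0 ZF=0 PC=7
Step 8: PC=7 exec 'SUB B, 6'. After: A=-4 B=3 C=-4 D=0 ZF=0 PC=8
Step 9: PC=8 exec 'SUB A, 3'. After: A=-7 B=3 C=-4 D=0 ZF=0 PC=9
Step 10: PC=9 exec 'HALT'. After: A=-7 B=3 C=-4 D=0 ZF=0 PC=9 HALTED
Total instructions executed: 10

Answer: 10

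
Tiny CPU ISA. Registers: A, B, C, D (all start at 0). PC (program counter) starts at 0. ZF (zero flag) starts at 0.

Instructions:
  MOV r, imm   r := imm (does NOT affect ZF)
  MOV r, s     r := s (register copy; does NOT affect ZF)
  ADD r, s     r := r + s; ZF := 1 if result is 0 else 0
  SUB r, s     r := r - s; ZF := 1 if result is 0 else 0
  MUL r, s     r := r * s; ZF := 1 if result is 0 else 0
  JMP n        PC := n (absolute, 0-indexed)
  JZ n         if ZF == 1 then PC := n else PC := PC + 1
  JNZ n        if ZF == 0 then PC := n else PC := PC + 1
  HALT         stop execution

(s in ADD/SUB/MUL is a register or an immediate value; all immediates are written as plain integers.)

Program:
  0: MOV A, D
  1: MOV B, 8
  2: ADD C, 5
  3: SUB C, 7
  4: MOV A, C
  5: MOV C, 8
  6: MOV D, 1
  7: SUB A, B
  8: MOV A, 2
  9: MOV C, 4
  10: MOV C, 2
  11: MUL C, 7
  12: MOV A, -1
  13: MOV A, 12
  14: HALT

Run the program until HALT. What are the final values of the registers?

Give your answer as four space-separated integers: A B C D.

Step 1: PC=0 exec 'MOV A, D'. After: A=0 B=0 C=0 D=0 ZF=0 PC=1
Step 2: PC=1 exec 'MOV B, 8'. After: A=0 B=8 C=0 D=0 ZF=0 PC=2
Step 3: PC=2 exec 'ADD C, 5'. After: A=0 B=8 C=5 D=0 ZF=0 PC=3
Step 4: PC=3 exec 'SUB C, 7'. After: A=0 B=8 C=-2 D=0 ZF=0 PC=4
Step 5: PC=4 exec 'MOV A, C'. After: A=-2 B=8 C=-2 D=0 ZF=0 PC=5
Step 6: PC=5 exec 'MOV C, 8'. After: A=-2 B=8 C=8 D=0 ZF=0 PC=6
Step 7: PC=6 exec 'MOV D, 1'. After: A=-2 B=8 C=8 D=1 ZF=0 PC=7
Step 8: PC=7 exec 'SUB A, B'. After: A=-10 B=8 C=8 D=1 ZF=0 PC=8
Step 9: PC=8 exec 'MOV A, 2'. After: A=2 B=8 C=8 D=1 ZF=0 PC=9
Step 10: PC=9 exec 'MOV C, 4'. After: A=2 B=8 C=4 D=1 ZF=0 PC=10
Step 11: PC=10 exec 'MOV C, 2'. After: A=2 B=8 C=2 D=1 ZF=0 PC=11
Step 12: PC=11 exec 'MUL C, 7'. After: A=2 B=8 C=14 D=1 ZF=0 PC=12
Step 13: PC=12 exec 'MOV A, -1'. After: A=-1 B=8 C=14 D=1 ZF=0 PC=13
Step 14: PC=13 exec 'MOV A, 12'. After: A=12 B=8 C=14 D=1 ZF=0 PC=14
Step 15: PC=14 exec 'HALT'. After: A=12 B=8 C=14 D=1 ZF=0 PC=14 HALTED

Answer: 12 8 14 1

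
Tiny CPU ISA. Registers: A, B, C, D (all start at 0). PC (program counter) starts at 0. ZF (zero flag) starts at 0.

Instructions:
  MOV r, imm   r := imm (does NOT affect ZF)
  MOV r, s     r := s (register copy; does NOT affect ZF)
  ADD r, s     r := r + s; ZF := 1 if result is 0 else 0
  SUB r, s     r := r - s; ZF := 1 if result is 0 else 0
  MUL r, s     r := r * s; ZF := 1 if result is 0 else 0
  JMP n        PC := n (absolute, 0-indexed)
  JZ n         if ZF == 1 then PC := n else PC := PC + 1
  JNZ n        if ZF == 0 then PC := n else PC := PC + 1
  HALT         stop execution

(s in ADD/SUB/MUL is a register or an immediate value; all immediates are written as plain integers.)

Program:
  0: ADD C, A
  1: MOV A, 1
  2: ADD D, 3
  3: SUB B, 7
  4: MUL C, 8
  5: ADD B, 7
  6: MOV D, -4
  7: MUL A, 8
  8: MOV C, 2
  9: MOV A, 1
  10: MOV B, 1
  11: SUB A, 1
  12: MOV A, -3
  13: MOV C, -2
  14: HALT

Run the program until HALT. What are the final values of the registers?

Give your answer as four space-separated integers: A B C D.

Step 1: PC=0 exec 'ADD C, A'. After: A=0 B=0 C=0 D=0 ZF=1 PC=1
Step 2: PC=1 exec 'MOV A, 1'. After: A=1 B=0 C=0 D=0 ZF=1 PC=2
Step 3: PC=2 exec 'ADD D, 3'. After: A=1 B=0 C=0 D=3 ZF=0 PC=3
Step 4: PC=3 exec 'SUB B, 7'. After: A=1 B=-7 C=0 D=3 ZF=0 PC=4
Step 5: PC=4 exec 'MUL C, 8'. After: A=1 B=-7 C=0 D=3 ZF=1 PC=5
Step 6: PC=5 exec 'ADD B, 7'. After: A=1 B=0 C=0 D=3 ZF=1 PC=6
Step 7: PC=6 exec 'MOV D, -4'. After: A=1 B=0 C=0 D=-4 ZF=1 PC=7
Step 8: PC=7 exec 'MUL A, 8'. After: A=8 B=0 C=0 D=-4 ZF=0 PC=8
Step 9: PC=8 exec 'MOV C, 2'. After: A=8 B=0 C=2 D=-4 ZF=0 PC=9
Step 10: PC=9 exec 'MOV A, 1'. After: A=1 B=0 C=2 D=-4 ZF=0 PC=10
Step 11: PC=10 exec 'MOV B, 1'. After: A=1 B=1 C=2 D=-4 ZF=0 PC=11
Step 12: PC=11 exec 'SUB A, 1'. After: A=0 B=1 C=2 D=-4 ZF=1 PC=12
Step 13: PC=12 exec 'MOV A, -3'. After: A=-3 B=1 C=2 D=-4 ZF=1 PC=13
Step 14: PC=13 exec 'MOV C, -2'. After: A=-3 B=1 C=-2 D=-4 ZF=1 PC=14
Step 15: PC=14 exec 'HALT'. After: A=-3 B=1 C=-2 D=-4 ZF=1 PC=14 HALTED

Answer: -3 1 -2 -4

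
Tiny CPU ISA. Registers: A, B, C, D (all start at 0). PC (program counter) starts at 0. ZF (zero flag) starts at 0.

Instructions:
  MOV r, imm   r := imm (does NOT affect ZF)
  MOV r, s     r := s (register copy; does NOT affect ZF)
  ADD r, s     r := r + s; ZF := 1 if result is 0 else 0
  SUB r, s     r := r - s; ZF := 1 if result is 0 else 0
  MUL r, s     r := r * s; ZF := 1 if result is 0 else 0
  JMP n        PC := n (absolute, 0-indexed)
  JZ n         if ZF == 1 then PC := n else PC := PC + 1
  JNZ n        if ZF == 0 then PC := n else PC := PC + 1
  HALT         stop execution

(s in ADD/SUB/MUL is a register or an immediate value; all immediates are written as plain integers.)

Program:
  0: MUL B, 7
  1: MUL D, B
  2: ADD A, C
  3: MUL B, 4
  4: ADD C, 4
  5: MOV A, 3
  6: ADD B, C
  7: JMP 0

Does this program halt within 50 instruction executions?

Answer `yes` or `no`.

Step 1: PC=0 exec 'MUL B, 7'. After: A=0 B=0 C=0 D=0 ZF=1 PC=1
Step 2: PC=1 exec 'MUL D, B'. After: A=0 B=0 C=0 D=0 ZF=1 PC=2
Step 3: PC=2 exec 'ADD A, C'. After: A=0 B=0 C=0 D=0 ZF=1 PC=3
Step 4: PC=3 exec 'MUL B, 4'. After: A=0 B=0 C=0 D=0 ZF=1 PC=4
Step 5: PC=4 exec 'ADD C, 4'. After: A=0 B=0 C=4 D=0 ZF=0 PC=5
Step 6: PC=5 exec 'MOV A, 3'. After: A=3 B=0 C=4 D=0 ZF=0 PC=6
Step 7: PC=6 exec 'ADD B, C'. After: A=3 B=4 C=4 D=0 ZF=0 PC=7
Step 8: PC=7 exec 'JMP 0'. After: A=3 B=4 C=4 D=0 ZF=0 PC=0
Step 9: PC=0 exec 'MUL B, 7'. After: A=3 B=28 C=4 D=0 ZF=0 PC=1
Step 10: PC=1 exec 'MUL D, B'. After: A=3 B=28 C=4 D=0 ZF=1 PC=2
Step 11: PC=2 exec 'ADD A, C'. After: A=7 B=28 C=4 D=0 ZF=0 PC=3
Step 12: PC=3 exec 'MUL B, 4'. After: A=7 B=112 C=4 D=0 ZF=0 PC=4
Step 13: PC=4 exec 'ADD C, 4'. After: A=7 B=112 C=8 D=0 ZF=0 PC=5
Step 14: PC=5 exec 'MOV A, 3'. After: A=3 B=112 C=8 D=0 ZF=0 PC=6
Step 15: PC=6 exec 'ADD B, C'. After: A=3 B=120 C=8 D=0 ZF=0 PC=7
After 50 steps: not halted. PC revisits the same instructions with no path to HALT; will never halt.

Answer: no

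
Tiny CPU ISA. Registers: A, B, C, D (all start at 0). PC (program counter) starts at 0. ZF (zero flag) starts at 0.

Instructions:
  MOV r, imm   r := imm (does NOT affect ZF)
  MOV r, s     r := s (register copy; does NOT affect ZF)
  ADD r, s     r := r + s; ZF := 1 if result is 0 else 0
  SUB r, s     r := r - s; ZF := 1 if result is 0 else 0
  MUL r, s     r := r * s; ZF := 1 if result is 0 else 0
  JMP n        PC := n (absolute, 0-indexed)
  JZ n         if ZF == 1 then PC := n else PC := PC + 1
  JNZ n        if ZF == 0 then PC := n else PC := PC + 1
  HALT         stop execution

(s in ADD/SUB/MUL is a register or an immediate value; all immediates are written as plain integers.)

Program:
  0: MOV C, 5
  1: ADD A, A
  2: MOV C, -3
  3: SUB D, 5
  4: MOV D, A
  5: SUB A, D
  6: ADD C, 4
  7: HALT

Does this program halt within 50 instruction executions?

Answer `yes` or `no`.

Answer: yes

Derivation:
Step 1: PC=0 exec 'MOV C, 5'. After: A=0 B=0 C=5 D=0 ZF=0 PC=1
Step 2: PC=1 exec 'ADD A, A'. After: A=0 B=0 C=5 D=0 ZF=1 PC=2
Step 3: PC=2 exec 'MOV C, -3'. After: A=0 B=0 C=-3 D=0 ZF=1 PC=3
Step 4: PC=3 exec 'SUB D, 5'. After: A=0 B=0 C=-3 D=-5 ZF=0 PC=4
Step 5: PC=4 exec 'MOV D, A'. After: A=0 B=0 C=-3 D=0 ZF=0 PC=5
Step 6: PC=5 exec 'SUB A, D'. After: A=0 B=0 C=-3 D=0 ZF=1 PC=6
Step 7: PC=6 exec 'ADD C, 4'. After: A=0 B=0 C=1 D=0 ZF=0 PC=7
Step 8: PC=7 exec 'HALT'. After: A=0 B=0 C=1 D=0 ZF=0 PC=7 HALTED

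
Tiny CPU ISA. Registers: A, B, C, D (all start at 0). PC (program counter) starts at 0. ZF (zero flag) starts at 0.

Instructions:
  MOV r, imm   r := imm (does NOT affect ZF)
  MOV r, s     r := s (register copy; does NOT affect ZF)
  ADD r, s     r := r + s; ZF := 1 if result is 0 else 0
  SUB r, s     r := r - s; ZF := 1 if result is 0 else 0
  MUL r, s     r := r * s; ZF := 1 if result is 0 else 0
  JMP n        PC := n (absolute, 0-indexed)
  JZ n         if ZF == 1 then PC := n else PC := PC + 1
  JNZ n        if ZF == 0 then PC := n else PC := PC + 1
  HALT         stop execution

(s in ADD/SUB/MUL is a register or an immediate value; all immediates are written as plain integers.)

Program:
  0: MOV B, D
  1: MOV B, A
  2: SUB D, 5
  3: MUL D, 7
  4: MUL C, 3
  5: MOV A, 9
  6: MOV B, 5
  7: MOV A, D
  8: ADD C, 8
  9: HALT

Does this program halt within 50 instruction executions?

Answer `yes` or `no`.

Step 1: PC=0 exec 'MOV B, D'. After: A=0 B=0 C=0 D=0 ZF=0 PC=1
Step 2: PC=1 exec 'MOV B, A'. After: A=0 B=0 C=0 D=0 ZF=0 PC=2
Step 3: PC=2 exec 'SUB D, 5'. After: A=0 B=0 C=0 D=-5 ZF=0 PC=3
Step 4: PC=3 exec 'MUL D, 7'. After: A=0 B=0 C=0 D=-35 ZF=0 PC=4
Step 5: PC=4 exec 'MUL C, 3'. After: A=0 B=0 C=0 D=-35 ZF=1 PC=5
Step 6: PC=5 exec 'MOV A, 9'. After: A=9 B=0 C=0 D=-35 ZF=1 PC=6
Step 7: PC=6 exec 'MOV B, 5'. After: A=9 B=5 C=0 D=-35 ZF=1 PC=7
Step 8: PC=7 exec 'MOV A, D'. After: A=-35 B=5 C=0 D=-35 ZF=1 PC=8
Step 9: PC=8 exec 'ADD C, 8'. After: A=-35 B=5 C=8 D=-35 ZF=0 PC=9
Step 10: PC=9 exec 'HALT'. After: A=-35 B=5 C=8 D=-35 ZF=0 PC=9 HALTED

Answer: yes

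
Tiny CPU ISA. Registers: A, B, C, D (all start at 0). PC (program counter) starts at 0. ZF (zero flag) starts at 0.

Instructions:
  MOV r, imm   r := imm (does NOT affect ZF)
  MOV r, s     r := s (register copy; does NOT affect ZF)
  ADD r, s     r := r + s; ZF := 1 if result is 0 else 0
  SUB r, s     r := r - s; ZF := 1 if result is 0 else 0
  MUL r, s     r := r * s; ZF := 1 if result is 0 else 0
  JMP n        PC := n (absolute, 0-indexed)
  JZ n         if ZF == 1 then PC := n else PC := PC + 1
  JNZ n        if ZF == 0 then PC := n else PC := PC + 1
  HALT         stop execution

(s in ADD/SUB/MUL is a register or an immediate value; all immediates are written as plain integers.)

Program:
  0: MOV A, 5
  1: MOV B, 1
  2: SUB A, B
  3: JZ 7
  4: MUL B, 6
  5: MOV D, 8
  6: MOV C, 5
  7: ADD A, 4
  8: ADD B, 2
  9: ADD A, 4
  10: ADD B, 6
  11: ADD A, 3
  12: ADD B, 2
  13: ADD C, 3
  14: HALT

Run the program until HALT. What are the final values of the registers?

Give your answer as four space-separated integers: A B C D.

Step 1: PC=0 exec 'MOV A, 5'. After: A=5 B=0 C=0 D=0 ZF=0 PC=1
Step 2: PC=1 exec 'MOV B, 1'. After: A=5 B=1 C=0 D=0 ZF=0 PC=2
Step 3: PC=2 exec 'SUB A, B'. After: A=4 B=1 C=0 D=0 ZF=0 PC=3
Step 4: PC=3 exec 'JZ 7'. After: A=4 B=1 C=0 D=0 ZF=0 PC=4
Step 5: PC=4 exec 'MUL B, 6'. After: A=4 B=6 C=0 D=0 ZF=0 PC=5
Step 6: PC=5 exec 'MOV D, 8'. After: A=4 B=6 C=0 D=8 ZF=0 PC=6
Step 7: PC=6 exec 'MOV C, 5'. After: A=4 B=6 C=5 D=8 ZF=0 PC=7
Step 8: PC=7 exec 'ADD A, 4'. After: A=8 B=6 C=5 D=8 ZF=0 PC=8
Step 9: PC=8 exec 'ADD B, 2'. After: A=8 B=8 C=5 D=8 ZF=0 PC=9
Step 10: PC=9 exec 'ADD A, 4'. After: A=12 B=8 C=5 D=8 ZF=0 PC=10
Step 11: PC=10 exec 'ADD B, 6'. After: A=12 B=14 C=5 D=8 ZF=0 PC=11
Step 12: PC=11 exec 'ADD A, 3'. After: A=15 B=14 C=5 D=8 ZF=0 PC=12
Step 13: PC=12 exec 'ADD B, 2'. After: A=15 B=16 C=5 D=8 ZF=0 PC=13
Step 14: PC=13 exec 'ADD C, 3'. After: A=15 B=16 C=8 D=8 ZF=0 PC=14
Step 15: PC=14 exec 'HALT'. After: A=15 B=16 C=8 D=8 ZF=0 PC=14 HALTED

Answer: 15 16 8 8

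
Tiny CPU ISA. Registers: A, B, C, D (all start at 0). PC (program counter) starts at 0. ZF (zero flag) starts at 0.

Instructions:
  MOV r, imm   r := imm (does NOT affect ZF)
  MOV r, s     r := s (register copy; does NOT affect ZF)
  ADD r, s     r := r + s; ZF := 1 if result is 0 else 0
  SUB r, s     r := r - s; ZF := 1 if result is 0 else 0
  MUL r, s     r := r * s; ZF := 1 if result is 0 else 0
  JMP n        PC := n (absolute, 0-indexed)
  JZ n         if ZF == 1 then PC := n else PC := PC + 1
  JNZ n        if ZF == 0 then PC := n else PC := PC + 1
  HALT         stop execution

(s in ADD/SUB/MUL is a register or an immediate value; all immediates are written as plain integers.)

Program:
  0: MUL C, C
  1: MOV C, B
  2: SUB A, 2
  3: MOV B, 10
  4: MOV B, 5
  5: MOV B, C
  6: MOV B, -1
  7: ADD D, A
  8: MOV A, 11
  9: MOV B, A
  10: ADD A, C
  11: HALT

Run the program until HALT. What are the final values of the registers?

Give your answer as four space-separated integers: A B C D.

Answer: 11 11 0 -2

Derivation:
Step 1: PC=0 exec 'MUL C, C'. After: A=0 B=0 C=0 D=0 ZF=1 PC=1
Step 2: PC=1 exec 'MOV C, B'. After: A=0 B=0 C=0 D=0 ZF=1 PC=2
Step 3: PC=2 exec 'SUB A, 2'. After: A=-2 B=0 C=0 D=0 ZF=0 PC=3
Step 4: PC=3 exec 'MOV B, 10'. After: A=-2 B=10 C=0 D=0 ZF=0 PC=4
Step 5: PC=4 exec 'MOV B, 5'. After: A=-2 B=5 C=0 D=0 ZF=0 PC=5
Step 6: PC=5 exec 'MOV B, C'. After: A=-2 B=0 C=0 D=0 ZF=0 PC=6
Step 7: PC=6 exec 'MOV B, -1'. After: A=-2 B=-1 C=0 D=0 ZF=0 PC=7
Step 8: PC=7 exec 'ADD D, A'. After: A=-2 B=-1 C=0 D=-2 ZF=0 PC=8
Step 9: PC=8 exec 'MOV A, 11'. After: A=11 B=-1 C=0 D=-2 ZF=0 PC=9
Step 10: PC=9 exec 'MOV B, A'. After: A=11 B=11 C=0 D=-2 ZF=0 PC=10
Step 11: PC=10 exec 'ADD A, C'. After: A=11 B=11 C=0 D=-2 ZF=0 PC=11
Step 12: PC=11 exec 'HALT'. After: A=11 B=11 C=0 D=-2 ZF=0 PC=11 HALTED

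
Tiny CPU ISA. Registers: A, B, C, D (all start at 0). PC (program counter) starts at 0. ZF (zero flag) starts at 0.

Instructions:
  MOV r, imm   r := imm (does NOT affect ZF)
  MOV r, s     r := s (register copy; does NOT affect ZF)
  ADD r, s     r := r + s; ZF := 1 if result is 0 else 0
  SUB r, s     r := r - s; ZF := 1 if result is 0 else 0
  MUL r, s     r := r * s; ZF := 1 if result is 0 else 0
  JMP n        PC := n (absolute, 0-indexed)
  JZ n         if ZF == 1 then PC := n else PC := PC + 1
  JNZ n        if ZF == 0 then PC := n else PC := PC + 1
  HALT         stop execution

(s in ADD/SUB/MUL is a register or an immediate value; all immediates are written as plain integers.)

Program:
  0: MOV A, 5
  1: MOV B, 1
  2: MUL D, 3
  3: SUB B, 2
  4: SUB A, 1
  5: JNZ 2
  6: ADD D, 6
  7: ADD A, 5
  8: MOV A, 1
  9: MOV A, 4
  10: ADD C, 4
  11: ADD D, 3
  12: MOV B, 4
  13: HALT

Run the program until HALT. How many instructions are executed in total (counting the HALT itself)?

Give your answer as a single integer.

Step 1: PC=0 exec 'MOV A, 5'. After: A=5 B=0 C=0 D=0 ZF=0 PC=1
Step 2: PC=1 exec 'MOV B, 1'. After: A=5 B=1 C=0 D=0 ZF=0 PC=2
Step 3: PC=2 exec 'MUL D, 3'. After: A=5 B=1 C=0 D=0 ZF=1 PC=3
Step 4: PC=3 exec 'SUB B, 2'. After: A=5 B=-1 C=0 D=0 ZF=0 PC=4
Step 5: PC=4 exec 'SUB A, 1'. After: A=4 B=-1 C=0 D=0 ZF=0 PC=5
Step 6: PC=5 exec 'JNZ 2'. After: A=4 B=-1 C=0 D=0 ZF=0 PC=2
Step 7: PC=2 exec 'MUL D, 3'. After: A=4 B=-1 C=0 D=0 ZF=1 PC=3
Step 8: PC=3 exec 'SUB B, 2'. After: A=4 B=-3 C=0 D=0 ZF=0 PC=4
Step 9: PC=4 exec 'SUB A, 1'. After: A=3 B=-3 C=0 D=0 ZF=0 PC=5
Step 10: PC=5 exec 'JNZ 2'. After: A=3 B=-3 C=0 D=0 ZF=0 PC=2
Step 11: PC=2 exec 'MUL D, 3'. After: A=3 B=-3 C=0 D=0 ZF=1 PC=3
Step 12: PC=3 exec 'SUB B, 2'. After: A=3 B=-5 C=0 D=0 ZF=0 PC=4
Step 13: PC=4 exec 'SUB A, 1'. After: A=2 B=-5 C=0 D=0 ZF=0 PC=5
Step 14: PC=5 exec 'JNZ 2'. After: A=2 B=-5 C=0 D=0 ZF=0 PC=2
Step 15: PC=2 exec 'MUL D, 3'. After: A=2 B=-5 C=0 D=0 ZF=1 PC=3
Step 16: PC=3 exec 'SUB B, 2'. After: A=2 B=-7 C=0 D=0 ZF=0 PC=4
Step 17: PC=4 exec 'SUB A, 1'. After: A=1 B=-7 C=0 D=0 ZF=0 PC=5
Step 18: PC=5 exec 'JNZ 2'. After: A=1 B=-7 C=0 D=0 ZF=0 PC=2
Step 19: PC=2 exec 'MUL D, 3'. After: A=1 B=-7 C=0 D=0 ZF=1 PC=3
Step 20: PC=3 exec 'SUB B, 2'. After: A=1 B=-9 C=0 D=0 ZF=0 PC=4
Step 21: PC=4 exec 'SUB A, 1'. After: A=0 B=-9 C=0 D=0 ZF=1 PC=5
Step 22: PC=5 exec 'JNZ 2'. After: A=0 B=-9 C=0 D=0 ZF=1 PC=6
Step 23: PC=6 exec 'ADD D, 6'. After: A=0 B=-9 C=0 D=6 ZF=0 PC=7
Step 24: PC=7 exec 'ADD A, 5'. After: A=5 B=-9 C=0 D=6 ZF=0 PC=8
Step 25: PC=8 exec 'MOV A, 1'. After: A=1 B=-9 C=0 D=6 ZF=0 PC=9
Step 26: PC=9 exec 'MOV A, 4'. After: A=4 B=-9 C=0 D=6 ZF=0 PC=10
Step 27: PC=10 exec 'ADD C, 4'. After: A=4 B=-9 C=4 D=6 ZF=0 PC=11
Step 28: PC=11 exec 'ADD D, 3'. After: A=4 B=-9 C=4 D=9 ZF=0 PC=12
Step 29: PC=12 exec 'MOV B, 4'. After: A=4 B=4 C=4 D=9 ZF=0 PC=13
Step 30: PC=13 exec 'HALT'. After: A=4 B=4 C=4 D=9 ZF=0 PC=13 HALTED
Total instructions executed: 30

Answer: 30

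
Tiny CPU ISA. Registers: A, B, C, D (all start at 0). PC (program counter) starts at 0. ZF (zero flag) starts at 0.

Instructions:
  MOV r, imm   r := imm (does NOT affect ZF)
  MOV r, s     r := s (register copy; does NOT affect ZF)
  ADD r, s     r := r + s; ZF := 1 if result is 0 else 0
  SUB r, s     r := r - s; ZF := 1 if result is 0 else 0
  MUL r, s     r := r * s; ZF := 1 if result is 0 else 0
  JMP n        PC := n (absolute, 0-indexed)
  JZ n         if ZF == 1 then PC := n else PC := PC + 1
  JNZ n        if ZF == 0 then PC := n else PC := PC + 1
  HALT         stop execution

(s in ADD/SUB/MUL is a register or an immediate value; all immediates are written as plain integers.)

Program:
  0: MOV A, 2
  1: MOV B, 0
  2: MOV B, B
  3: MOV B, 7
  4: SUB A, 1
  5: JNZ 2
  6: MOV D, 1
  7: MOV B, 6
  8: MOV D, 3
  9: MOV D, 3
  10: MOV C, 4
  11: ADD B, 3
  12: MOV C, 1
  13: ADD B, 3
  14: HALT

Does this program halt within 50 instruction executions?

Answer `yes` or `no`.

Step 1: PC=0 exec 'MOV A, 2'. After: A=2 B=0 C=0 D=0 ZF=0 PC=1
Step 2: PC=1 exec 'MOV B, 0'. After: A=2 B=0 C=0 D=0 ZF=0 PC=2
Step 3: PC=2 exec 'MOV B, B'. After: A=2 B=0 C=0 D=0 ZF=0 PC=3
Step 4: PC=3 exec 'MOV B, 7'. After: A=2 B=7 C=0 D=0 ZF=0 PC=4
Step 5: PC=4 exec 'SUB A, 1'. After: A=1 B=7 C=0 D=0 ZF=0 PC=5
Step 6: PC=5 exec 'JNZ 2'. After: A=1 B=7 C=0 D=0 ZF=0 PC=2
Step 7: PC=2 exec 'MOV B, B'. After: A=1 B=7 C=0 D=0 ZF=0 PC=3
Step 8: PC=3 exec 'MOV B, 7'. After: A=1 B=7 C=0 D=0 ZF=0 PC=4
Step 9: PC=4 exec 'SUB A, 1'. After: A=0 B=7 C=0 D=0 ZF=1 PC=5
Step 10: PC=5 exec 'JNZ 2'. After: A=0 B=7 C=0 D=0 ZF=1 PC=6
Step 11: PC=6 exec 'MOV D, 1'. After: A=0 B=7 C=0 D=1 ZF=1 PC=7
Step 12: PC=7 exec 'MOV B, 6'. After: A=0 B=6 C=0 D=1 ZF=1 PC=8
Step 13: PC=8 exec 'MOV D, 3'. After: A=0 B=6 C=0 D=3 ZF=1 PC=9
Step 14: PC=9 exec 'MOV D, 3'. After: A=0 B=6 C=0 D=3 ZF=1 PC=10
Step 15: PC=10 exec 'MOV C, 4'. After: A=0 B=6 C=4 D=3 ZF=1 PC=11
Step 16: PC=11 exec 'ADD B, 3'. After: A=0 B=9 C=4 D=3 ZF=0 PC=12
Step 17: PC=12 exec 'MOV C, 1'. After: A=0 B=9 C=1 D=3 ZF=0 PC=13
Step 18: PC=13 exec 'ADD B, 3'. After: A=0 B=12 C=1 D=3 ZF=0 PC=14
Step 19: PC=14 exec 'HALT'. After: A=0 B=12 C=1 D=3 ZF=0 PC=14 HALTED

Answer: yes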